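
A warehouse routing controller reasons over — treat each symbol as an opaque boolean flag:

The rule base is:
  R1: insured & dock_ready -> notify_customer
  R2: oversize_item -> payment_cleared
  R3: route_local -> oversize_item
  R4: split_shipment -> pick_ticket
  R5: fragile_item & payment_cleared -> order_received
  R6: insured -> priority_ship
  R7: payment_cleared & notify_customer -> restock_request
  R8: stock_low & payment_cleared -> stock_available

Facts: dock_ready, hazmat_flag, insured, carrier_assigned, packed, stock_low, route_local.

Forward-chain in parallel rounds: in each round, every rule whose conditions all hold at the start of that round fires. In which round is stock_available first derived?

3

Round 1: R1 [insured & dock_ready -> notify_customer]; R3 [route_local -> oversize_item]; R6 [insured -> priority_ship]. Adds notify_customer, oversize_item, priority_ship.
Round 2: R2 [oversize_item -> payment_cleared]. Adds payment_cleared.
Round 3: R7 [payment_cleared & notify_customer -> restock_request]; R8 [stock_low & payment_cleared -> stock_available]. Adds restock_request, stock_available.
stock_available first appears in round 3.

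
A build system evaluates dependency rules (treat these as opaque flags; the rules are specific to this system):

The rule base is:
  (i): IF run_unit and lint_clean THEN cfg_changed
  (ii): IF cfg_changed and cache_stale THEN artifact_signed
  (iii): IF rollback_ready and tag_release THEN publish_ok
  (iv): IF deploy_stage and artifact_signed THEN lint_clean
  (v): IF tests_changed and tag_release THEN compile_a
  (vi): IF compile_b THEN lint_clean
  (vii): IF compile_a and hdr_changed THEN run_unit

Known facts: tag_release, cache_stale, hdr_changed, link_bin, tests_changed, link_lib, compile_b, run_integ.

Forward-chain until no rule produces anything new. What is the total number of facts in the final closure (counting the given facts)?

[1] (v) [IF tests_changed and tag_release THEN compile_a]; (vi) [IF compile_b THEN lint_clean]. ⇒ new: compile_a, lint_clean.
[2] (vii) [IF compile_a and hdr_changed THEN run_unit]. ⇒ new: run_unit.
[3] (i) [IF run_unit and lint_clean THEN cfg_changed]. ⇒ new: cfg_changed.
[4] (ii) [IF cfg_changed and cache_stale THEN artifact_signed]. ⇒ new: artifact_signed.
Closure: {artifact_signed, cache_stale, cfg_changed, compile_a, compile_b, hdr_changed, link_bin, link_lib, lint_clean, run_integ, run_unit, tag_release, tests_changed} — 13 facts.

13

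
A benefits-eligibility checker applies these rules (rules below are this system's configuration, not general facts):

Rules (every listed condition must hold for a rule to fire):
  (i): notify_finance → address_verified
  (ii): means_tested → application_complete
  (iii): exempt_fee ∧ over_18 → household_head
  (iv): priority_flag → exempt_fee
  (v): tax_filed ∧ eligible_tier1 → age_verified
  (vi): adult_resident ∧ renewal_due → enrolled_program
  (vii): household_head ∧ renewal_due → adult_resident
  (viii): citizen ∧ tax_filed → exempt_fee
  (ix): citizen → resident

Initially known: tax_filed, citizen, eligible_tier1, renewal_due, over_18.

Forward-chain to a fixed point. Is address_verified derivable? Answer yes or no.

no

Round 1 fires (v), (viii), (ix), giving age_verified, exempt_fee, resident.
Round 2 fires (iii), giving household_head.
Round 3 fires (vii), giving adult_resident.
Round 4 fires (vi), giving enrolled_program.
Fixed point reached. address_verified is concluded only by (i); (i) needs notify_finance (never derived).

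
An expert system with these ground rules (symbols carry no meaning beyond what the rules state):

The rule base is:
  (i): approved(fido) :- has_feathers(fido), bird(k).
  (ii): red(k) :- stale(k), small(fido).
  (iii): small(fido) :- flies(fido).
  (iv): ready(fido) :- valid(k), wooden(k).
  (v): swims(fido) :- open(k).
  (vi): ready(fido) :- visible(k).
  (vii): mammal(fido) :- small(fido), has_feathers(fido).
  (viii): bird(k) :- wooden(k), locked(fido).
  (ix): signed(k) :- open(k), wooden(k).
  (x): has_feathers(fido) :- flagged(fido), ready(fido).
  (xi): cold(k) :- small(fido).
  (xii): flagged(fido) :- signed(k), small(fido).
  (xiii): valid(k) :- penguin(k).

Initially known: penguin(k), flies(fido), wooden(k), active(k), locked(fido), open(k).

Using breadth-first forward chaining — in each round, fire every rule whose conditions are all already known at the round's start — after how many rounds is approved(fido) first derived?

4

Round 1: (iii) [small(fido) :- flies(fido).]; (v) [swims(fido) :- open(k).]; (viii) [bird(k) :- wooden(k), locked(fido).]; (ix) [signed(k) :- open(k), wooden(k).]; (xiii) [valid(k) :- penguin(k).]. Adds small(fido), swims(fido), bird(k), signed(k), valid(k).
Round 2: (iv) [ready(fido) :- valid(k), wooden(k).]; (xi) [cold(k) :- small(fido).]; (xii) [flagged(fido) :- signed(k), small(fido).]. Adds ready(fido), cold(k), flagged(fido).
Round 3: (x) [has_feathers(fido) :- flagged(fido), ready(fido).]. Adds has_feathers(fido).
Round 4: (i) [approved(fido) :- has_feathers(fido), bird(k).]; (vii) [mammal(fido) :- small(fido), has_feathers(fido).]. Adds approved(fido), mammal(fido).
approved(fido) first appears in round 4.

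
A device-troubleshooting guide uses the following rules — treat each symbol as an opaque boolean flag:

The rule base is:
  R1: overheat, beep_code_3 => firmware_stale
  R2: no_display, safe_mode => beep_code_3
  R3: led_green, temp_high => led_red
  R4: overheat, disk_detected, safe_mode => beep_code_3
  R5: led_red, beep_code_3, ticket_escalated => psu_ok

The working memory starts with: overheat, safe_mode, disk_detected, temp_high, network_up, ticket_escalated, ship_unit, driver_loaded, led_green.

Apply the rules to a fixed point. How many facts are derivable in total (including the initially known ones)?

13

Round 1 fires R3, R4, giving led_red, beep_code_3.
Round 2 fires R1, R5, giving firmware_stale, psu_ok.
Closure: {beep_code_3, disk_detected, driver_loaded, firmware_stale, led_green, led_red, network_up, overheat, psu_ok, safe_mode, ship_unit, temp_high, ticket_escalated} — 13 facts.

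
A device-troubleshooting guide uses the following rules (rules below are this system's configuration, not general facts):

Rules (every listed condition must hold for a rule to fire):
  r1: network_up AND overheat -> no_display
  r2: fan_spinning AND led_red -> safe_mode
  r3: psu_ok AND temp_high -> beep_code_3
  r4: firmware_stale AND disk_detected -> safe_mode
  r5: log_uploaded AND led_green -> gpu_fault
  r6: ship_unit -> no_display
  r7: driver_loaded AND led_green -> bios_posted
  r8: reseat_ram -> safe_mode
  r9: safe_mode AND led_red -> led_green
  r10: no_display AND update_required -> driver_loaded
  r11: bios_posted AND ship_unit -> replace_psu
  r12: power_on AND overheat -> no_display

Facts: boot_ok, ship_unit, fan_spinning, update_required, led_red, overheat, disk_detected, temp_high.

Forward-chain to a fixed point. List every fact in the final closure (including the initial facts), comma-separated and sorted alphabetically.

Round 1: r2 [fan_spinning AND led_red -> safe_mode]; r6 [ship_unit -> no_display]. Adds safe_mode, no_display.
Round 2: r9 [safe_mode AND led_red -> led_green]; r10 [no_display AND update_required -> driver_loaded]. Adds led_green, driver_loaded.
Round 3: r7 [driver_loaded AND led_green -> bios_posted]. Adds bios_posted.
Round 4: r11 [bios_posted AND ship_unit -> replace_psu]. Adds replace_psu.

bios_posted, boot_ok, disk_detected, driver_loaded, fan_spinning, led_green, led_red, no_display, overheat, replace_psu, safe_mode, ship_unit, temp_high, update_required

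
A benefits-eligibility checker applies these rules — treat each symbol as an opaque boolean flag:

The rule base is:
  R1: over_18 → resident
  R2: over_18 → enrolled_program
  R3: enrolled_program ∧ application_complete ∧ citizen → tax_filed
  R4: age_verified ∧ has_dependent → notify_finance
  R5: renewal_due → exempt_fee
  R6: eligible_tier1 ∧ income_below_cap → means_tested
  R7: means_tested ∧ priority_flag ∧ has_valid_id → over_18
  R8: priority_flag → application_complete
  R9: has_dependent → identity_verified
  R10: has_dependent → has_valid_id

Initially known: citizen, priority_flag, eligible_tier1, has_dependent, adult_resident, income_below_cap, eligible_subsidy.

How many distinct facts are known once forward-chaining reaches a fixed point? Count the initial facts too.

15

Round 1 — R6, R8, R9, R10, derive means_tested, application_complete, identity_verified, has_valid_id.
Round 2 — R7, derive over_18.
Round 3 — R1, R2, derive resident, enrolled_program.
Round 4 — R3, derive tax_filed.
Closure: {adult_resident, application_complete, citizen, eligible_subsidy, eligible_tier1, enrolled_program, has_dependent, has_valid_id, identity_verified, income_below_cap, means_tested, over_18, priority_flag, resident, tax_filed} — 15 facts.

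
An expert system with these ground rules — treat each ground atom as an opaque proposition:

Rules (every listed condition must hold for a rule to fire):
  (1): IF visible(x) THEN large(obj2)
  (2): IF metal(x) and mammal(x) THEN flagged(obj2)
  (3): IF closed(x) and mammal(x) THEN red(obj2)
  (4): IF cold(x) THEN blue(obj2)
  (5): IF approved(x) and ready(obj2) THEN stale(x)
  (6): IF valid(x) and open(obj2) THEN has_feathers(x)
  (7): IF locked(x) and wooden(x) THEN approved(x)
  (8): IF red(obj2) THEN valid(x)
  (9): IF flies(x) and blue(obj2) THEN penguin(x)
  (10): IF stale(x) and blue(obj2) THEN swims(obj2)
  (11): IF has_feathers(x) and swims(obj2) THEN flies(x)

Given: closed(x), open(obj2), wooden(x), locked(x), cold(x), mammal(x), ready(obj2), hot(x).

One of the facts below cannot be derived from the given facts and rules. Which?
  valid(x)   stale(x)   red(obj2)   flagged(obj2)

flagged(obj2)

Round 1 fires (3), (4), (7), giving red(obj2), blue(obj2), approved(x).
Round 2 fires (5), (8), giving stale(x), valid(x).
Round 3 fires (6), (10), giving has_feathers(x), swims(obj2).
Round 4 fires (11), giving flies(x).
Round 5 fires (9), giving penguin(x).
Derived: valid(x) (round 2), red(obj2) (round 1), stale(x) (round 2). flagged(obj2) never appears in any round.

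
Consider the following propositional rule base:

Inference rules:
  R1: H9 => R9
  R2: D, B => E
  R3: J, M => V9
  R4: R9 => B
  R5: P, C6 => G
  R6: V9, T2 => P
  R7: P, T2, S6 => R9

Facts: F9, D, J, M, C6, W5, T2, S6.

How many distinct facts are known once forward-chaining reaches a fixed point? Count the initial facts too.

[1] R3 [J, M => V9]. ⇒ new: V9.
[2] R6 [V9, T2 => P]. ⇒ new: P.
[3] R5 [P, C6 => G]; R7 [P, T2, S6 => R9]. ⇒ new: G, R9.
[4] R4 [R9 => B]. ⇒ new: B.
[5] R2 [D, B => E]. ⇒ new: E.
Closure: {B, C6, D, E, F9, G, J, M, P, R9, S6, T2, V9, W5} — 14 facts.

14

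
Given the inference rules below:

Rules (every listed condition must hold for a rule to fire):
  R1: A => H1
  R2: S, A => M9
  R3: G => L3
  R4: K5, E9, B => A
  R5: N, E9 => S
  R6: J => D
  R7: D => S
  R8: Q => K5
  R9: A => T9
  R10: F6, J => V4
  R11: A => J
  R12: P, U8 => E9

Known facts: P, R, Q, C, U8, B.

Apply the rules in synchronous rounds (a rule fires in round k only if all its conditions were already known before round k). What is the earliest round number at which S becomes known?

5

Round 1 — R8, R12, derive K5, E9.
Round 2 — R4, derive A.
Round 3 — R1, R9, R11, derive H1, T9, J.
Round 4 — R6, derive D.
Round 5 — R7, derive S.
S first appears in round 5.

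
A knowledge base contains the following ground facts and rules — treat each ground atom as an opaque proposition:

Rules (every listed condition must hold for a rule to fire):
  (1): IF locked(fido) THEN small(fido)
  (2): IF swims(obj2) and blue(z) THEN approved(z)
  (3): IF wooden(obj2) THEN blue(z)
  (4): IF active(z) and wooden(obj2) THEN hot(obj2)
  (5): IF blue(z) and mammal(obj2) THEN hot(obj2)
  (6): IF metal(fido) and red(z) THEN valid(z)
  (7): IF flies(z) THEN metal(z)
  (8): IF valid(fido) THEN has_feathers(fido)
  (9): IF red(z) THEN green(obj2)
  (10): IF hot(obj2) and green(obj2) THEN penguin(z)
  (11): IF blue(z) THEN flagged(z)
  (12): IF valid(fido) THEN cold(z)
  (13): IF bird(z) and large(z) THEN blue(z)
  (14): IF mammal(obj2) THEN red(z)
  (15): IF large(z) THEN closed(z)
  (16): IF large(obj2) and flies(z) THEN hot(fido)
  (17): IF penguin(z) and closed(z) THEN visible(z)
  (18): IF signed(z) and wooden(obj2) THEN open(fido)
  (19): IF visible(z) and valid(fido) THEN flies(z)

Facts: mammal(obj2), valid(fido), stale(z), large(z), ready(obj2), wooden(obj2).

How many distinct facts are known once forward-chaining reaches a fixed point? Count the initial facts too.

18

Round 1 — (3), (8), (12), (14), (15), derive blue(z), has_feathers(fido), cold(z), red(z), closed(z).
Round 2 — (5), (9), (11), derive hot(obj2), green(obj2), flagged(z).
Round 3 — (10), derive penguin(z).
Round 4 — (17), derive visible(z).
Round 5 — (19), derive flies(z).
Round 6 — (7), derive metal(z).
Closure: {blue(z), closed(z), cold(z), flagged(z), flies(z), green(obj2), has_feathers(fido), hot(obj2), large(z), mammal(obj2), metal(z), penguin(z), ready(obj2), red(z), stale(z), valid(fido), visible(z), wooden(obj2)} — 18 facts.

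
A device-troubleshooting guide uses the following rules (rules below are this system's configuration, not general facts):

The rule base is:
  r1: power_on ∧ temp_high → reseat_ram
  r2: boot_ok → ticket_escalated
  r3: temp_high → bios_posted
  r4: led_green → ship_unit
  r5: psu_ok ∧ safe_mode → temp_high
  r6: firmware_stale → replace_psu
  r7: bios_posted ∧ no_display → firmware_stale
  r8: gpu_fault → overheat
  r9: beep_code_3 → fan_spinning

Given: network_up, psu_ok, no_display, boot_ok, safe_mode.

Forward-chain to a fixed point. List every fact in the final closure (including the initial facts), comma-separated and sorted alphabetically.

Round 1 fires r2, r5, giving ticket_escalated, temp_high.
Round 2 fires r3, giving bios_posted.
Round 3 fires r7, giving firmware_stale.
Round 4 fires r6, giving replace_psu.

bios_posted, boot_ok, firmware_stale, network_up, no_display, psu_ok, replace_psu, safe_mode, temp_high, ticket_escalated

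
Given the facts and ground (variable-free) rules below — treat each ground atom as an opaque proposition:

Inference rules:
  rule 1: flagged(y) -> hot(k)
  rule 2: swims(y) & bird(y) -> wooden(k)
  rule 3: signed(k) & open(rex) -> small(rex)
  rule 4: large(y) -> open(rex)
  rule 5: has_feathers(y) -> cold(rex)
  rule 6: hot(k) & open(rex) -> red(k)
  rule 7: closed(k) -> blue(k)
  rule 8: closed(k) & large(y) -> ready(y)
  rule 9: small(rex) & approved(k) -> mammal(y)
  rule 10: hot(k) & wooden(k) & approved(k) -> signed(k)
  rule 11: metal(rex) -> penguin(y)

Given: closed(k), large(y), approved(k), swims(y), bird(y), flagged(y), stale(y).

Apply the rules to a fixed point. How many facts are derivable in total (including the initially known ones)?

16

Round 1: rule 1 [flagged(y) -> hot(k)]; rule 2 [swims(y) & bird(y) -> wooden(k)]; rule 4 [large(y) -> open(rex)]; rule 7 [closed(k) -> blue(k)]; rule 8 [closed(k) & large(y) -> ready(y)]. Adds hot(k), wooden(k), open(rex), blue(k), ready(y).
Round 2: rule 6 [hot(k) & open(rex) -> red(k)]; rule 10 [hot(k) & wooden(k) & approved(k) -> signed(k)]. Adds red(k), signed(k).
Round 3: rule 3 [signed(k) & open(rex) -> small(rex)]. Adds small(rex).
Round 4: rule 9 [small(rex) & approved(k) -> mammal(y)]. Adds mammal(y).
Closure: {approved(k), bird(y), blue(k), closed(k), flagged(y), hot(k), large(y), mammal(y), open(rex), ready(y), red(k), signed(k), small(rex), stale(y), swims(y), wooden(k)} — 16 facts.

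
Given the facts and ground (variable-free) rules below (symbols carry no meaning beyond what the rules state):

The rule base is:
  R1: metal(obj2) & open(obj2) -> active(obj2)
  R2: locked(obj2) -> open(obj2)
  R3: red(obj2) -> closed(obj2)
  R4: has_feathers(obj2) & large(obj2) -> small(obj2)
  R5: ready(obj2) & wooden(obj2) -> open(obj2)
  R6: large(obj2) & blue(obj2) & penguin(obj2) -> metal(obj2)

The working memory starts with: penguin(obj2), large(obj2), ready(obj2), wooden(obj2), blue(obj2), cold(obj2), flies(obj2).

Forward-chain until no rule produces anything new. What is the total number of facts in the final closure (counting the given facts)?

Round 1 — R5, R6, derive open(obj2), metal(obj2).
Round 2 — R1, derive active(obj2).
Closure: {active(obj2), blue(obj2), cold(obj2), flies(obj2), large(obj2), metal(obj2), open(obj2), penguin(obj2), ready(obj2), wooden(obj2)} — 10 facts.

10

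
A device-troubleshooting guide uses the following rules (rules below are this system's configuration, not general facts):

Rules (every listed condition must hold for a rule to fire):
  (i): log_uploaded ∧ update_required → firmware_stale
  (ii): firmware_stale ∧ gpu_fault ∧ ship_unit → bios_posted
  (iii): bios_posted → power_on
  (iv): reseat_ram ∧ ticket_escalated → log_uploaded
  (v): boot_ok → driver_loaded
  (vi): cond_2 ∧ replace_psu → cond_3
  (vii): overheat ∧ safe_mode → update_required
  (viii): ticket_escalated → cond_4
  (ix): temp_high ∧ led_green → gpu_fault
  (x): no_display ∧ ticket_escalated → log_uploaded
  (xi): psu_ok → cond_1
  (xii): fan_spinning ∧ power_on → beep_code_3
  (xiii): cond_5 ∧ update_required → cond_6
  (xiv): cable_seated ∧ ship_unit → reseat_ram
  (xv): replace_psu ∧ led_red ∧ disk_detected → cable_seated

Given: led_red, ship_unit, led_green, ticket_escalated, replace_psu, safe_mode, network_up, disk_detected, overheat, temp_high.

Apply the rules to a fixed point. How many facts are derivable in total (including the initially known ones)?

Round 1 fires (vii), (viii), (ix), (xv), giving update_required, cond_4, gpu_fault, cable_seated.
Round 2 fires (xiv), giving reseat_ram.
Round 3 fires (iv), giving log_uploaded.
Round 4 fires (i), giving firmware_stale.
Round 5 fires (ii), giving bios_posted.
Round 6 fires (iii), giving power_on.
Closure: {bios_posted, cable_seated, cond_4, disk_detected, firmware_stale, gpu_fault, led_green, led_red, log_uploaded, network_up, overheat, power_on, replace_psu, reseat_ram, safe_mode, ship_unit, temp_high, ticket_escalated, update_required} — 19 facts.

19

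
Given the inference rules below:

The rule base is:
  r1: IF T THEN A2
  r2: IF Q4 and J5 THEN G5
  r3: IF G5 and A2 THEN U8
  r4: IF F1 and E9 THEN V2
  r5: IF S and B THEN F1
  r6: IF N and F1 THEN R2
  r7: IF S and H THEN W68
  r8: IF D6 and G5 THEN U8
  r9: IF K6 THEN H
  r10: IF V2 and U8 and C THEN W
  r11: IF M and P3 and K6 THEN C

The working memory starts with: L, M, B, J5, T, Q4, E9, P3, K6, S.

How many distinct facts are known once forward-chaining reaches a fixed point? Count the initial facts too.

Round 1 — r1, r2, r5, r9, r11, derive A2, G5, F1, H, C.
Round 2 — r3, r4, r7, derive U8, V2, W68.
Round 3 — r10, derive W.
Closure: {A2, B, C, E9, F1, G5, H, J5, K6, L, M, P3, Q4, S, T, U8, V2, W, W68} — 19 facts.

19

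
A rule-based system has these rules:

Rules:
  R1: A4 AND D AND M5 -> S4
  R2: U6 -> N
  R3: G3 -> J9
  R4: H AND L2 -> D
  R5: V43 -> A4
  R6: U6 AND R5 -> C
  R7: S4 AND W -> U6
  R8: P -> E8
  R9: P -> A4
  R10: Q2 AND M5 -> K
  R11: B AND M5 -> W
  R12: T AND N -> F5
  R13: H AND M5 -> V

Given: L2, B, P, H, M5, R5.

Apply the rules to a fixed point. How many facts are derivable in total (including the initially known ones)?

15

Round 1 fires R4, R8, R9, R11, R13, giving D, E8, A4, W, V.
Round 2 fires R1, giving S4.
Round 3 fires R7, giving U6.
Round 4 fires R2, R6, giving N, C.
Closure: {A4, B, C, D, E8, H, L2, M5, N, P, R5, S4, U6, V, W} — 15 facts.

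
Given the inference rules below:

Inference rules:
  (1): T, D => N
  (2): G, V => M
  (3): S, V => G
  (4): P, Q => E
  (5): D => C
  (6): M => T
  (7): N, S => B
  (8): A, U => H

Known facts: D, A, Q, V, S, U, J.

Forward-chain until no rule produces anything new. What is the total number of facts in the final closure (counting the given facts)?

14

Round 1 — (3), (5), (8), derive G, C, H.
Round 2 — (2), derive M.
Round 3 — (6), derive T.
Round 4 — (1), derive N.
Round 5 — (7), derive B.
Closure: {A, B, C, D, G, H, J, M, N, Q, S, T, U, V} — 14 facts.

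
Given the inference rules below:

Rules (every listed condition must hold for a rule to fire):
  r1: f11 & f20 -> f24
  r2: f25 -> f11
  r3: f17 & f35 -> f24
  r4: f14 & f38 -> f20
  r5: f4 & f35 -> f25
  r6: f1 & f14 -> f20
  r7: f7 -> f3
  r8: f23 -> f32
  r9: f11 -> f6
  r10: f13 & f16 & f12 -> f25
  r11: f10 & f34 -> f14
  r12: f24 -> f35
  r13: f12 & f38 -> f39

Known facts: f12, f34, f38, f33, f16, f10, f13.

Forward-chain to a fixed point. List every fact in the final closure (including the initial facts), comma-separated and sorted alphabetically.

Round 1 fires r10, r11, r13, giving f25, f14, f39.
Round 2 fires r2, r4, giving f11, f20.
Round 3 fires r1, r9, giving f24, f6.
Round 4 fires r12, giving f35.

f10, f11, f12, f13, f14, f16, f20, f24, f25, f33, f34, f35, f38, f39, f6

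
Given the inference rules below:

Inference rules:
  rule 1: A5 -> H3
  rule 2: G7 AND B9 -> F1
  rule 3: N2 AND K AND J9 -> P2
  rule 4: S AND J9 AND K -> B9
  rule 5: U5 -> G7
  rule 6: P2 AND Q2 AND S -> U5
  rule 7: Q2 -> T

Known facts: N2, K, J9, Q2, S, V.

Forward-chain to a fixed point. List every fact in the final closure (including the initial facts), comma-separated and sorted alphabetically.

B9, F1, G7, J9, K, N2, P2, Q2, S, T, U5, V

Round 1 fires rule 3, rule 4, rule 7, giving P2, B9, T.
Round 2 fires rule 6, giving U5.
Round 3 fires rule 5, giving G7.
Round 4 fires rule 2, giving F1.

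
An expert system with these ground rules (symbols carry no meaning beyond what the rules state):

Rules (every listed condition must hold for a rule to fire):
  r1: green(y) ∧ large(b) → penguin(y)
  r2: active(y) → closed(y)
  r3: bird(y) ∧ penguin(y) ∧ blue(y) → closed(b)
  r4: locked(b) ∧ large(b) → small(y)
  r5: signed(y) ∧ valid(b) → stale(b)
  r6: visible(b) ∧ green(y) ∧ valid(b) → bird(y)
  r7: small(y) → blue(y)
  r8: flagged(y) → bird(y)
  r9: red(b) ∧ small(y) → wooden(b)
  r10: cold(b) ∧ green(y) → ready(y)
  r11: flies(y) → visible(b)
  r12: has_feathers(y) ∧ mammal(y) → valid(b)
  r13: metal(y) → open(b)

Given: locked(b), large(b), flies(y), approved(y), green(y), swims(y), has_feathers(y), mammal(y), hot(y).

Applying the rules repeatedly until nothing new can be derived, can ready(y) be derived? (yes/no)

no

Round 1 — r1, r4, r11, r12, derive penguin(y), small(y), visible(b), valid(b).
Round 2 — r6, r7, derive bird(y), blue(y).
Round 3 — r3, derive closed(b).
Fixed point reached. ready(y) is concluded only by r10; r10 needs cold(b) (never derived).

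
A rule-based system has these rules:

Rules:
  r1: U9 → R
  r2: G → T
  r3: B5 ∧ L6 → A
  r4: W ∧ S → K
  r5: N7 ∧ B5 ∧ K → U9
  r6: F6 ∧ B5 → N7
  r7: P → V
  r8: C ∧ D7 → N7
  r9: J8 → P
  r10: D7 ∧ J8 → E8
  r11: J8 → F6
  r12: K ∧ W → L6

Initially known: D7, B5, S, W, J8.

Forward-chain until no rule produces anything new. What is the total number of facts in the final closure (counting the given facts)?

Round 1: r4 [W ∧ S → K]; r9 [J8 → P]; r10 [D7 ∧ J8 → E8]; r11 [J8 → F6]. Adds K, P, E8, F6.
Round 2: r6 [F6 ∧ B5 → N7]; r7 [P → V]; r12 [K ∧ W → L6]. Adds N7, V, L6.
Round 3: r3 [B5 ∧ L6 → A]; r5 [N7 ∧ B5 ∧ K → U9]. Adds A, U9.
Round 4: r1 [U9 → R]. Adds R.
Closure: {A, B5, D7, E8, F6, J8, K, L6, N7, P, R, S, U9, V, W} — 15 facts.

15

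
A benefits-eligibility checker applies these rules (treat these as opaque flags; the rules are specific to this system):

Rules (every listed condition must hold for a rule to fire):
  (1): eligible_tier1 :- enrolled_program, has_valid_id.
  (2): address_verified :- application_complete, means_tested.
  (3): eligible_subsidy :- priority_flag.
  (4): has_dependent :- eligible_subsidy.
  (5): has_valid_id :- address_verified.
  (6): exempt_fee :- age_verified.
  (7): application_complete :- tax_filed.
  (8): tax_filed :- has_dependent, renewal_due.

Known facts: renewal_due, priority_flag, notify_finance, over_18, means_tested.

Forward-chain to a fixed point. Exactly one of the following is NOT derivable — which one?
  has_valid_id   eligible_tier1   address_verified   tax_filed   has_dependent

[1] (3) [eligible_subsidy :- priority_flag.]. ⇒ new: eligible_subsidy.
[2] (4) [has_dependent :- eligible_subsidy.]. ⇒ new: has_dependent.
[3] (8) [tax_filed :- has_dependent, renewal_due.]. ⇒ new: tax_filed.
[4] (7) [application_complete :- tax_filed.]. ⇒ new: application_complete.
[5] (2) [address_verified :- application_complete, means_tested.]. ⇒ new: address_verified.
[6] (5) [has_valid_id :- address_verified.]. ⇒ new: has_valid_id.
Derived: has_dependent (round 2), tax_filed (round 3), address_verified (round 5), has_valid_id (round 6). eligible_tier1 never appears in any round.

eligible_tier1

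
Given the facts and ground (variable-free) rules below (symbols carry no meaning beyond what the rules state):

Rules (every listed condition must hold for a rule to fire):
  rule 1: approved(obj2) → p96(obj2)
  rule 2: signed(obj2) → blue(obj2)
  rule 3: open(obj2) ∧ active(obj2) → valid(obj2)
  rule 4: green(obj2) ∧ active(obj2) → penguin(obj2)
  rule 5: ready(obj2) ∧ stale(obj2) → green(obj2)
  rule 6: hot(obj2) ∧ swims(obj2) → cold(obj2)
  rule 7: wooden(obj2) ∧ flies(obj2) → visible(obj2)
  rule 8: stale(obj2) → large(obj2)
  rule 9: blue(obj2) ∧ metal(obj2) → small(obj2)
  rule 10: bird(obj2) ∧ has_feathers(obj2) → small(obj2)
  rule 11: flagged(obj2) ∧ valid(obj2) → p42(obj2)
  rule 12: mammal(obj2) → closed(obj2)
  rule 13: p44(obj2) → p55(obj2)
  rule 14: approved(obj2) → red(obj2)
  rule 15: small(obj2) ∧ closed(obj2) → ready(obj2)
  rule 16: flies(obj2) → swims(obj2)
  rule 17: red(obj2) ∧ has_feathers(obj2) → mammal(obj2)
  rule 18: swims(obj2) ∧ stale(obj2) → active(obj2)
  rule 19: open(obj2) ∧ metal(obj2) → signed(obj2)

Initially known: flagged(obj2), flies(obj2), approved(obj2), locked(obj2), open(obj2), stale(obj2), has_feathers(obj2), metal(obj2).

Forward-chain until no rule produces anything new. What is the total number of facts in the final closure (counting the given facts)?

23

[1] rule 1 [approved(obj2) → p96(obj2)]; rule 8 [stale(obj2) → large(obj2)]; rule 14 [approved(obj2) → red(obj2)]; rule 16 [flies(obj2) → swims(obj2)]; rule 19 [open(obj2) ∧ metal(obj2) → signed(obj2)]. ⇒ new: p96(obj2), large(obj2), red(obj2), swims(obj2), signed(obj2).
[2] rule 2 [signed(obj2) → blue(obj2)]; rule 17 [red(obj2) ∧ has_feathers(obj2) → mammal(obj2)]; rule 18 [swims(obj2) ∧ stale(obj2) → active(obj2)]. ⇒ new: blue(obj2), mammal(obj2), active(obj2).
[3] rule 3 [open(obj2) ∧ active(obj2) → valid(obj2)]; rule 9 [blue(obj2) ∧ metal(obj2) → small(obj2)]; rule 12 [mammal(obj2) → closed(obj2)]. ⇒ new: valid(obj2), small(obj2), closed(obj2).
[4] rule 11 [flagged(obj2) ∧ valid(obj2) → p42(obj2)]; rule 15 [small(obj2) ∧ closed(obj2) → ready(obj2)]. ⇒ new: p42(obj2), ready(obj2).
[5] rule 5 [ready(obj2) ∧ stale(obj2) → green(obj2)]. ⇒ new: green(obj2).
[6] rule 4 [green(obj2) ∧ active(obj2) → penguin(obj2)]. ⇒ new: penguin(obj2).
Closure: {active(obj2), approved(obj2), blue(obj2), closed(obj2), flagged(obj2), flies(obj2), green(obj2), has_feathers(obj2), large(obj2), locked(obj2), mammal(obj2), metal(obj2), open(obj2), p42(obj2), p96(obj2), penguin(obj2), ready(obj2), red(obj2), signed(obj2), small(obj2), stale(obj2), swims(obj2), valid(obj2)} — 23 facts.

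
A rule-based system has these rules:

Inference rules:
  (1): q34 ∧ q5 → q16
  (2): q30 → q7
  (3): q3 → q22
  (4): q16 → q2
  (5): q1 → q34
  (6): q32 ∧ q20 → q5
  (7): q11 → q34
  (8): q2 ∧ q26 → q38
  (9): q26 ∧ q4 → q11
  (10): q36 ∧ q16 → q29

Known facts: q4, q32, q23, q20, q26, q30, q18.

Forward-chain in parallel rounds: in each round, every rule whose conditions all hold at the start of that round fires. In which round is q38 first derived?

[1] (2) [q30 → q7]; (6) [q32 ∧ q20 → q5]; (9) [q26 ∧ q4 → q11]. ⇒ new: q7, q5, q11.
[2] (7) [q11 → q34]. ⇒ new: q34.
[3] (1) [q34 ∧ q5 → q16]. ⇒ new: q16.
[4] (4) [q16 → q2]. ⇒ new: q2.
[5] (8) [q2 ∧ q26 → q38]. ⇒ new: q38.
q38 first appears in round 5.

5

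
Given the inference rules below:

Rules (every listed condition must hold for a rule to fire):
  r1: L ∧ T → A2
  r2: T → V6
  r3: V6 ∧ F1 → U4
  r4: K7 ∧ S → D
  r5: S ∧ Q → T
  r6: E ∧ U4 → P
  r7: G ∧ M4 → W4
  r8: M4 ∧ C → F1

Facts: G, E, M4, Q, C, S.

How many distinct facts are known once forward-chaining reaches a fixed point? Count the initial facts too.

12

Round 1 — r5, r7, r8, derive T, W4, F1.
Round 2 — r2, derive V6.
Round 3 — r3, derive U4.
Round 4 — r6, derive P.
Closure: {C, E, F1, G, M4, P, Q, S, T, U4, V6, W4} — 12 facts.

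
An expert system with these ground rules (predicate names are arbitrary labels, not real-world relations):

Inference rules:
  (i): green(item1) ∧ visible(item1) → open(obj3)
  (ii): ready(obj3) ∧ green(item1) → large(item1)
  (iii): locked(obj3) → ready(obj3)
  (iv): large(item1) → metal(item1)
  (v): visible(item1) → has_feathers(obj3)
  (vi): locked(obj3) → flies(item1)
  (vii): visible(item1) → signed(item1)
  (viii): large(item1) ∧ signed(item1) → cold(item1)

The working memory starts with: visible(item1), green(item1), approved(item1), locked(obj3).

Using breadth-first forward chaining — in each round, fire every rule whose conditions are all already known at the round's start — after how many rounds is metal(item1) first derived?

3

Round 1: (i) [green(item1) ∧ visible(item1) → open(obj3)]; (iii) [locked(obj3) → ready(obj3)]; (v) [visible(item1) → has_feathers(obj3)]; (vi) [locked(obj3) → flies(item1)]; (vii) [visible(item1) → signed(item1)]. Adds open(obj3), ready(obj3), has_feathers(obj3), flies(item1), signed(item1).
Round 2: (ii) [ready(obj3) ∧ green(item1) → large(item1)]. Adds large(item1).
Round 3: (iv) [large(item1) → metal(item1)]; (viii) [large(item1) ∧ signed(item1) → cold(item1)]. Adds metal(item1), cold(item1).
metal(item1) first appears in round 3.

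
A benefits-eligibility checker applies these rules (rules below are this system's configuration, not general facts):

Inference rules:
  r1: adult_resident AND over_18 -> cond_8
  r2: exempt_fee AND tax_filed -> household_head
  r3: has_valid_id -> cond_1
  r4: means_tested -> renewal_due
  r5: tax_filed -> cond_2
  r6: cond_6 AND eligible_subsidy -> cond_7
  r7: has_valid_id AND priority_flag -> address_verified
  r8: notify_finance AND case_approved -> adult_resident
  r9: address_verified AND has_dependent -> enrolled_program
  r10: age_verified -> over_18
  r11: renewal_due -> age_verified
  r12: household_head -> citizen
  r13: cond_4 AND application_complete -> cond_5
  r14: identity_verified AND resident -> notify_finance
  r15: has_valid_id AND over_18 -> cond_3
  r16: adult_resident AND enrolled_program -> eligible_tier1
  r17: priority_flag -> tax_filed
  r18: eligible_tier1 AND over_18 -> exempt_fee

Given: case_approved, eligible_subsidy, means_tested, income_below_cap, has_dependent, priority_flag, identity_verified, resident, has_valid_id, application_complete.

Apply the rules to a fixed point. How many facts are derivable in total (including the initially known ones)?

Round 1 — r3, r4, r7, r14, r17, derive cond_1, renewal_due, address_verified, notify_finance, tax_filed.
Round 2 — r5, r8, r9, r11, derive cond_2, adult_resident, enrolled_program, age_verified.
Round 3 — r10, r16, derive over_18, eligible_tier1.
Round 4 — r1, r15, r18, derive cond_8, cond_3, exempt_fee.
Round 5 — r2, derive household_head.
Round 6 — r12, derive citizen.
Closure: {address_verified, adult_resident, age_verified, application_complete, case_approved, citizen, cond_1, cond_2, cond_3, cond_8, eligible_subsidy, eligible_tier1, enrolled_program, exempt_fee, has_dependent, has_valid_id, household_head, identity_verified, income_below_cap, means_tested, notify_finance, over_18, priority_flag, renewal_due, resident, tax_filed} — 26 facts.

26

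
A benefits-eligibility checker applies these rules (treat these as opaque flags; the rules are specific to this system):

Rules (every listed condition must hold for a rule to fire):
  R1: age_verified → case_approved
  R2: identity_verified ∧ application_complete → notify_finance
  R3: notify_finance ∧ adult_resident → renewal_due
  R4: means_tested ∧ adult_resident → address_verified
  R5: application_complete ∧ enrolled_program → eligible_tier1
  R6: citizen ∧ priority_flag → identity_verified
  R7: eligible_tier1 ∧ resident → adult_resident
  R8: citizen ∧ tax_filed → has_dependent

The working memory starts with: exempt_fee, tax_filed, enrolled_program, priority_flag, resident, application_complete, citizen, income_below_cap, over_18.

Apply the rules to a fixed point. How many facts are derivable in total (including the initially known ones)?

15

Round 1 — R5, R6, R8, derive eligible_tier1, identity_verified, has_dependent.
Round 2 — R2, R7, derive notify_finance, adult_resident.
Round 3 — R3, derive renewal_due.
Closure: {adult_resident, application_complete, citizen, eligible_tier1, enrolled_program, exempt_fee, has_dependent, identity_verified, income_below_cap, notify_finance, over_18, priority_flag, renewal_due, resident, tax_filed} — 15 facts.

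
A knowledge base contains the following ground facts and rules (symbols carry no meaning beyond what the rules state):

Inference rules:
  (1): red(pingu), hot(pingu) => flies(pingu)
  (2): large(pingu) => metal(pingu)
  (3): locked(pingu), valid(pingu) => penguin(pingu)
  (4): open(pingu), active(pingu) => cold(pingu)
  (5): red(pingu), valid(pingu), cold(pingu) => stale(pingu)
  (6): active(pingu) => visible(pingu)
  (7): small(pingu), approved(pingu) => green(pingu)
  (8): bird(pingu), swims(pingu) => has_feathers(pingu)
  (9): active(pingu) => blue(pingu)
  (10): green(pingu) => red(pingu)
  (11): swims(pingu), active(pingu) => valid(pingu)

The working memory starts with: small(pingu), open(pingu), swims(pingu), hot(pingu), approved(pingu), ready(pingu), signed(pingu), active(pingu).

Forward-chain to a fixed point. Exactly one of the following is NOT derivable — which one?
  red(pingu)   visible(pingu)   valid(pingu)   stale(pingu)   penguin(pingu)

penguin(pingu)

Round 1 — (4), (6), (7), (9), (11), derive cold(pingu), visible(pingu), green(pingu), blue(pingu), valid(pingu).
Round 2 — (10), derive red(pingu).
Round 3 — (1), (5), derive flies(pingu), stale(pingu).
Derived: visible(pingu) (round 1), stale(pingu) (round 3), valid(pingu) (round 1), red(pingu) (round 2). penguin(pingu) never appears in any round.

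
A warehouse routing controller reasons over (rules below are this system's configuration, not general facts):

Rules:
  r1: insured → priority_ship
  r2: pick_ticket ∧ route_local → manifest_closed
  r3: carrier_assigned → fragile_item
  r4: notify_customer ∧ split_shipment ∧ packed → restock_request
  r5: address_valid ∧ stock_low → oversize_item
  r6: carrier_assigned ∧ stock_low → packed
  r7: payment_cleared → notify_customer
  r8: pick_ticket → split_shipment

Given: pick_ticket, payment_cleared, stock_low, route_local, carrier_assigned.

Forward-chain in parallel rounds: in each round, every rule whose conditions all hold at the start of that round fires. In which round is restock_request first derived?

Round 1: r2 [pick_ticket ∧ route_local → manifest_closed]; r3 [carrier_assigned → fragile_item]; r6 [carrier_assigned ∧ stock_low → packed]; r7 [payment_cleared → notify_customer]; r8 [pick_ticket → split_shipment]. Adds manifest_closed, fragile_item, packed, notify_customer, split_shipment.
Round 2: r4 [notify_customer ∧ split_shipment ∧ packed → restock_request]. Adds restock_request.
restock_request first appears in round 2.

2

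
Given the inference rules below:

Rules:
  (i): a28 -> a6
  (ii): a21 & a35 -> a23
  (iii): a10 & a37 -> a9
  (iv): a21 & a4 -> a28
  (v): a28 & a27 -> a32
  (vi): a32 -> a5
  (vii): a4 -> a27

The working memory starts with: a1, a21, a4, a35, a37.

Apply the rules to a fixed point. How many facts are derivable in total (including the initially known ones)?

Round 1: (ii) [a21 & a35 -> a23]; (iv) [a21 & a4 -> a28]; (vii) [a4 -> a27]. Adds a23, a28, a27.
Round 2: (i) [a28 -> a6]; (v) [a28 & a27 -> a32]. Adds a6, a32.
Round 3: (vi) [a32 -> a5]. Adds a5.
Closure: {a1, a21, a23, a27, a28, a32, a35, a37, a4, a5, a6} — 11 facts.

11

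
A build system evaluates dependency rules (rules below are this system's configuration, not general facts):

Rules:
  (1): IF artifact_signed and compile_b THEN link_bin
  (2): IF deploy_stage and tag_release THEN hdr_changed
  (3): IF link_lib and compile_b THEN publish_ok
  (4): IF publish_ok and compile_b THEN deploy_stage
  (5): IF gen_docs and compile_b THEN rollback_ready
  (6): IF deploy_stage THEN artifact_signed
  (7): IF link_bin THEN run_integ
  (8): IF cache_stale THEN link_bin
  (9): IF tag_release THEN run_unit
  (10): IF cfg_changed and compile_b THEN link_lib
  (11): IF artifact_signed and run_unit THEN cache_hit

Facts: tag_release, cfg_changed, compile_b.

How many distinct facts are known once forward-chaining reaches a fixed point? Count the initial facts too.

12

[1] (9) [IF tag_release THEN run_unit]; (10) [IF cfg_changed and compile_b THEN link_lib]. ⇒ new: run_unit, link_lib.
[2] (3) [IF link_lib and compile_b THEN publish_ok]. ⇒ new: publish_ok.
[3] (4) [IF publish_ok and compile_b THEN deploy_stage]. ⇒ new: deploy_stage.
[4] (2) [IF deploy_stage and tag_release THEN hdr_changed]; (6) [IF deploy_stage THEN artifact_signed]. ⇒ new: hdr_changed, artifact_signed.
[5] (1) [IF artifact_signed and compile_b THEN link_bin]; (11) [IF artifact_signed and run_unit THEN cache_hit]. ⇒ new: link_bin, cache_hit.
[6] (7) [IF link_bin THEN run_integ]. ⇒ new: run_integ.
Closure: {artifact_signed, cache_hit, cfg_changed, compile_b, deploy_stage, hdr_changed, link_bin, link_lib, publish_ok, run_integ, run_unit, tag_release} — 12 facts.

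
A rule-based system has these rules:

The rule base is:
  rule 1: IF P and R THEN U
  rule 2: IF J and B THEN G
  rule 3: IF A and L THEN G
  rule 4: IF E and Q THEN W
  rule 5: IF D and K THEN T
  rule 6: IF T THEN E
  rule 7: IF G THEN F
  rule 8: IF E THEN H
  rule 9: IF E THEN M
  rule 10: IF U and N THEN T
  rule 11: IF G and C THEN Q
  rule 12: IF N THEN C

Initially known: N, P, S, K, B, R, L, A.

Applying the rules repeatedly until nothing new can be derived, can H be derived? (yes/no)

Round 1 fires rule 1, rule 3, rule 12, giving U, G, C.
Round 2 fires rule 7, rule 10, rule 11, giving F, T, Q.
Round 3 fires rule 6, giving E.
Round 4 fires rule 4, rule 8, rule 9, giving W, H, M.
H appears in round 4, so it is derivable.

yes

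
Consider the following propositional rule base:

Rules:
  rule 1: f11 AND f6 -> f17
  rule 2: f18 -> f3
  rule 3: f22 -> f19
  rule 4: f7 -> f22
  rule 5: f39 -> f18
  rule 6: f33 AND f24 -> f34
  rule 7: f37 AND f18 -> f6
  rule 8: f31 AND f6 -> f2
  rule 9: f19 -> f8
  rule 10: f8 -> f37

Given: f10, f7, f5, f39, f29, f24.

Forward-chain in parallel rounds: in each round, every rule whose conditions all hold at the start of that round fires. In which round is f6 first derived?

Round 1 — rule 4, rule 5, derive f22, f18.
Round 2 — rule 2, rule 3, derive f3, f19.
Round 3 — rule 9, derive f8.
Round 4 — rule 10, derive f37.
Round 5 — rule 7, derive f6.
f6 first appears in round 5.

5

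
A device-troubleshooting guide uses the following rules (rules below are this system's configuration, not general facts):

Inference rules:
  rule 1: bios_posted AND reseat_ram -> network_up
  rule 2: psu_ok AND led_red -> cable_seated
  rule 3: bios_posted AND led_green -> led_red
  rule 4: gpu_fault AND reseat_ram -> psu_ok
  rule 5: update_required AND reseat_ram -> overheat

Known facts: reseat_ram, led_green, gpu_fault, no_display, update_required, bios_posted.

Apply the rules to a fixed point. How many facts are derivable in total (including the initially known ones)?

Round 1 — rule 1, rule 3, rule 4, rule 5, derive network_up, led_red, psu_ok, overheat.
Round 2 — rule 2, derive cable_seated.
Closure: {bios_posted, cable_seated, gpu_fault, led_green, led_red, network_up, no_display, overheat, psu_ok, reseat_ram, update_required} — 11 facts.

11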